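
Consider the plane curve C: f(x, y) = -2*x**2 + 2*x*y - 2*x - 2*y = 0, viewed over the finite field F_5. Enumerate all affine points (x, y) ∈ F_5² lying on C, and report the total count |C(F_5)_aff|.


Affine F_5-points: {(0, 0), (2, 1), (3, 1), (4, 0)}; count = 4.

For each of the 25 pairs (x, y) ∈ F_5², evaluate f(x, y) mod 5. Record the zeros.
  x = 0: [0↦0, 1↦3, 2↦1, 3↦4, 4↦2]  zeros at y ∈ {0}
  x = 1: [0↦1, 1↦1, 2↦1, 3↦1, 4↦1]  zeros at y ∈ ∅
  x = 2: [0↦3, 1↦0, 2↦2, 3↦4, 4↦1]  zeros at y ∈ {1}
  x = 3: [0↦1, 1↦0, 2↦4, 3↦3, 4↦2]  zeros at y ∈ {1}
  x = 4: [0↦0, 1↦1, 2↦2, 3↦3, 4↦4]  zeros at y ∈ {0}
Collecting zeros: affine points = {(0, 0), (2, 1), (3, 1), (4, 0)}.
Total count |C(F_5)_aff| = 4.


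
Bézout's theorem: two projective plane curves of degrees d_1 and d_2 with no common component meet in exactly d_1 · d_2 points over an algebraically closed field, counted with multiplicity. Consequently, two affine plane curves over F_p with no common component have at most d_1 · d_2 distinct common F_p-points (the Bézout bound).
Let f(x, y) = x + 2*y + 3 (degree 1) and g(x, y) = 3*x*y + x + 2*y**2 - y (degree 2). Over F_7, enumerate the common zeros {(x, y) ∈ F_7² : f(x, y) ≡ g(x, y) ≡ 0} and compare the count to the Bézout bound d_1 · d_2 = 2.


Common zeros: ∅; count = 0; Bézout bound = 2.

deg(f) = 1, deg(g) = 2, so Bézout bound = 2.
Scan x ∈ F_7. For each x, list the y ∈ F_7 with f(x, y) ≡ 0 and those with g(x, y) ≡ 0 (mod 7); the common zeros in that column are the intersection.
  x = 0: f ≡ 0 at y ∈ {2}; g ≡ 0 at y ∈ {0, 4}; common: ∅.
  x = 1: f ≡ 0 at y ∈ {5}; g ≡ 0 at y ∈ ∅; common: ∅.
  x = 2: f ≡ 0 at y ∈ {1}; g ≡ 0 at y ∈ {3, 5}; common: ∅.
  x = 3: f ≡ 0 at y ∈ {4}; g ≡ 0 at y ∈ ∅; common: ∅.
  x = 4: f ≡ 0 at y ∈ {0}; g ≡ 0 at y ∈ ∅; common: ∅.
  x = 5: f ≡ 0 at y ∈ {3}; g ≡ 0 at y ∈ {1, 6}; common: ∅.
  x = 6: f ≡ 0 at y ∈ {6}; g ≡ 0 at y ∈ ∅; common: ∅.
Collecting: common zeros = ∅, so the count is 0.
Comparison with the Bézout bound: 0 ≤ 2 = deg(f)·deg(g), as expected for curves with no common component (the affine F_7-count falls short of the bound because intersections may lie at infinity, over extension fields, or carry multiplicity).


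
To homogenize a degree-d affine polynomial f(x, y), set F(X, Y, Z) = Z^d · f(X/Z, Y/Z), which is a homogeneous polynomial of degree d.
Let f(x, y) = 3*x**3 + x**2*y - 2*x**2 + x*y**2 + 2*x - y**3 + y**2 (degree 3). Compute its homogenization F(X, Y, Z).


F(X, Y, Z) = 3*X**3 + X**2*Y - 2*X**2*Z + X*Y**2 + 2*X*Z**2 - Y**3 + Y**2*Z

deg(f) = 3.
Substitute x = X/Z, y = Y/Z into f, then multiply by Z^3.
  monomial 3·x^3·y^0 ↦ 3·X^3·Y^0·Z^0.
  monomial 1·x^2·y^1 ↦ 1·X^2·Y^1·Z^0.
  monomial -2·x^2·y^0 ↦ -2·X^2·Y^0·Z^1.
  monomial 1·x^1·y^2 ↦ 1·X^1·Y^2·Z^0.
  monomial 2·x^1·y^0 ↦ 2·X^1·Y^0·Z^2.
  monomial -1·x^0·y^3 ↦ -1·X^0·Y^3·Z^0.
  monomial 1·x^0·y^2 ↦ 1·X^0·Y^2·Z^1.
Collecting: F(X, Y, Z) = 3*X**3 + X**2*Y - 2*X**2*Z + X*Y**2 + 2*X*Z**2 - Y**3 + Y**2*Z.


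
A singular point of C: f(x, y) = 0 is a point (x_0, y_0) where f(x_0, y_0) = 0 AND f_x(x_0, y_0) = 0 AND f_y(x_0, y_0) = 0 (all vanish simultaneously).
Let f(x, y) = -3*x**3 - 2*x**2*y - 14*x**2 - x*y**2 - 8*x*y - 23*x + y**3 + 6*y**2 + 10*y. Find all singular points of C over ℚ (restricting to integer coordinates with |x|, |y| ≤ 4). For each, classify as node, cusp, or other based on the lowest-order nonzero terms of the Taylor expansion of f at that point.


Singular points: {(-1, -2)}; classification: node.

Compute partial derivatives:
  f_x = -9*x**2 - 4*x*y - 28*x - y**2 - 8*y - 23.
  f_y = -2*x**2 - 2*x*y - 8*x + 3*y**2 + 12*y + 10.
Scan x_0 ∈ {−4, ..., 4}. For each x_0, f_y(x_0, y) is a polynomial in y; find its integer roots y ∈ {−4, ..., 4}, then test f_x and f at those candidates.
  x = -4: f_y(-4, y) = 3*y**2 + 20*y + 10; no integer root y with |y| ≤ 4.
  x = -3: f_y(-3, y) = 3*y**2 + 18*y + 16; no integer root y with |y| ≤ 4.
  x = -2: f_y(-2, y) = 3*y**2 + 16*y + 18; no integer root y with |y| ≤ 4.
  x = -1: f_y(-1, y) = 3*y**2 + 14*y + 16; vanishes at y ∈ {-2}. (-1, -2): f_x = 0, f = 0 — SINGULAR.
  x = 0: f_y(0, y) = 3*y**2 + 12*y + 10; no integer root y with |y| ≤ 4.
  x = 1: f_y(1, y) = 3*y**2 + 10*y; vanishes at y ∈ {0}. (1, 0): f_x = -60 ≠ 0.
  x = 2: f_y(2, y) = 3*y**2 + 8*y - 14; no integer root y with |y| ≤ 4.
  x = 3: f_y(3, y) = 3*y**2 + 6*y - 32; no integer root y with |y| ≤ 4.
  x = 4: f_y(4, y) = 3*y**2 + 4*y - 54; no integer root y with |y| ≤ 4.
Only singular point on the grid: (-1, -2).
Classify: substitute x = -1 + u, y = -2 + v and expand: f = -3*u**3 - 2*u**2*v - u**2 - u*v**2 + v**3 + v**2.
No constant or linear terms (consistent with a singular point). Quadratic part: -u**2 + v**2. Cubic part: -3*u**3 - 2*u**2*v - u*v**2 + v**3.
The quadratic part v**2 - u**2 = (v − u)(v + u) splits into two distinct linear factors, so there are two distinct tangent lines y − -2 = ±(x − -1) — this is a node (ordinary double point).
Classification: node.


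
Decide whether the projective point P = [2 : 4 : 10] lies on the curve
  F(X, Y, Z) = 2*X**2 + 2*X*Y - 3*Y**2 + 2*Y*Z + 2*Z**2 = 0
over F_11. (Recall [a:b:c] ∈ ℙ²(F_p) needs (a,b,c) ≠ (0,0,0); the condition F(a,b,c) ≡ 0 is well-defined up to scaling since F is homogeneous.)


F(2,4,10) ≡ 3 (mod 11); P is NOT on the curve.

Evaluate F(2, 4, 10) term-by-term (mod 11).
  2*X**2 ↦ 2·4·1·1 = 8
  2*X*Y ↦ 2·2·4·1 = 16
  -3*Y**2 ↦ -3·1·16·1 = -48
  2*Y*Z ↦ 2·1·4·10 = 80
  2*Z**2 ↦ 2·1·1·100 = 200
Sum: F(2, 4, 10) = (8) + (16) + (-48) + (80) + (200) = 256.
Reducing mod 11: 256 ≡ 3 (mod 11).
Since F(a, b, c) ≡ 3 ≠ 0 (mod 11), P does NOT lie on the curve.


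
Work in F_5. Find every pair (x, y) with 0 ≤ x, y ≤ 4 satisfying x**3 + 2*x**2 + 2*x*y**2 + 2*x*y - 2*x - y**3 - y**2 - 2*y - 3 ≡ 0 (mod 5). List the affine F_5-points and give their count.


Affine F_5-points: {(0, 3), (1, 3), (1, 4), (2, 3), (4, 0)}; count = 5.

For each of the 25 pairs (x, y) ∈ F_5², evaluate f(x, y) mod 5. Record the zeros.
  x = 0: [0↦2, 1↦3, 2↦1, 3↦0, 4↦4]  zeros at y ∈ {3}
  x = 1: [0↦3, 1↦3, 2↦4, 3↦0, 4↦0]  zeros at y ∈ {3, 4}
  x = 2: [0↦4, 1↦3, 2↦2, 3↦0, 4↦1]  zeros at y ∈ {3}
  x = 3: [0↦1, 1↦4, 2↦1, 3↦1, 4↦3]  zeros at y ∈ ∅
  x = 4: [0↦0, 1↦2, 2↦2, 3↦4, 4↦2]  zeros at y ∈ {0}
Collecting zeros: affine points = {(0, 3), (1, 3), (1, 4), (2, 3), (4, 0)}.
Total count |C(F_5)_aff| = 5.


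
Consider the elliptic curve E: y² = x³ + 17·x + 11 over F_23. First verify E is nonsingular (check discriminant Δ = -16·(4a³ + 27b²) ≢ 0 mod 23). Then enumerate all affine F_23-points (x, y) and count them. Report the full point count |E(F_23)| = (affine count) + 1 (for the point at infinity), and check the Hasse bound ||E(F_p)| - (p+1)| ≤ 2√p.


Affine points = {(1, 11), (1, 12), (7, 6), (7, 17), (10, 10), (10, 13), (14, 7), (14, 16), (16, 3), (16, 20), (18, 10), (18, 13), (20, 5), (20, 18), (22, 4), (22, 19)}; affine count = 16; |E(F_23)| = 17.

Discriminant check: Δ ∝ 4a³ + 27b² = 4·17³ + 27·11² = 4·4913 + 27·121 ≡ 11 (mod 23). Nonzero ⇒ E is nonsingular.
For each x ∈ F_23, compute rhs = x³ + 17·x + 11 mod 23, then count y ∈ F_23 with y² ≡ rhs.
  x = 0: rhs = 11, matching y values: none (0 points).
  x = 1: rhs = 6, matching y values: 11, 12 (2 points).
  x = 2: rhs = 7, matching y values: none (0 points).
  x = 3: rhs = 20, matching y values: none (0 points).
  x = 4: rhs = 5, matching y values: none (0 points).
  x = 5: rhs = 14, matching y values: none (0 points).
  x = 6: rhs = 7, matching y values: none (0 points).
  x = 7: rhs = 13, matching y values: 6, 17 (2 points).
  x = 8: rhs = 15, matching y values: none (0 points).
  x = 9: rhs = 19, matching y values: none (0 points).
  x = 10: rhs = 8, matching y values: 10, 13 (2 points).
  x = 11: rhs = 11, matching y values: none (0 points).
  x = 12: rhs = 11, matching y values: none (0 points).
  x = 13: rhs = 14, matching y values: none (0 points).
  x = 14: rhs = 3, matching y values: 7, 16 (2 points).
  x = 15: rhs = 7, matching y values: none (0 points).
  x = 16: rhs = 9, matching y values: 3, 20 (2 points).
  x = 17: rhs = 15, matching y values: none (0 points).
  x = 18: rhs = 8, matching y values: 10, 13 (2 points).
  x = 19: rhs = 17, matching y values: none (0 points).
  x = 20: rhs = 2, matching y values: 5, 18 (2 points).
  x = 21: rhs = 15, matching y values: none (0 points).
  x = 22: rhs = 16, matching y values: 4, 19 (2 points).
Total affine count: 16.
Full point count |E(F_23)| = 16 + 1 = 17.
Hasse bound: |17 − (23+1)| = |-7| = 7 ≤ 2√23 ≈ 9.5917 ✓.


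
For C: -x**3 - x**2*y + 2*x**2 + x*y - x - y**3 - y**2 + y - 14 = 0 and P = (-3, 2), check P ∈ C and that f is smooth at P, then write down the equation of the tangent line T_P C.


Tangent line at P: -26*x - 27*y - 24 = 0.

Step 1: f(-3, 2) = 0, so P lies on C.
Step 2: partial derivatives
  f_x(x, y) = -3*x**2 - 2*x*y + 4*x + y - 1, f_y(x, y) = -x**2 + x - 3*y**2 - 2*y + 1.
  f_x(P) = -26, f_y(P) = -27 (gradient nonzero, so P is smooth).
Step 3: tangent line at P: -26·(x − -3) + -27·(y − 2) = 0.
Expanding: -26*x - 27*y - 24 = 0.


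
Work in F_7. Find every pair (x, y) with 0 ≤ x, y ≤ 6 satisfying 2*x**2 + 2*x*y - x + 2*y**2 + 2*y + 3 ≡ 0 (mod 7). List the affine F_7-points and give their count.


Affine F_7-points: {(0, 1), (0, 5), (3, 1), (3, 2), (6, 2), (6, 5)}; count = 6.

For each of the 49 pairs (x, y) ∈ F_7², evaluate f(x, y) mod 7. Record the zeros.
  x = 0: [0↦3, 1↦0, 2↦1, 3↦6, 4↦1, 5↦0, 6↦3]  zeros at y ∈ {1, 5}
  x = 1: [0↦4, 1↦3, 2↦6, 3↦6, 4↦3, 5↦4, 6↦2]  zeros at y ∈ ∅
  x = 2: [0↦2, 1↦3, 2↦1, 3↦3, 4↦2, 5↦5, 6↦5]  zeros at y ∈ ∅
  x = 3: [0↦4, 1↦0, 2↦0, 3↦4, 4↦5, 5↦3, 6↦5]  zeros at y ∈ {1, 2}
  x = 4: [0↦3, 1↦1, 2↦3, 3↦2, 4↦5, 5↦5, 6↦2]  zeros at y ∈ ∅
  x = 5: [0↦6, 1↦6, 2↦3, 3↦4, 4↦2, 5↦4, 6↦3]  zeros at y ∈ ∅
  x = 6: [0↦6, 1↦1, 2↦0, 3↦3, 4↦3, 5↦0, 6↦1]  zeros at y ∈ {2, 5}
Collecting zeros: affine points = {(0, 1), (0, 5), (3, 1), (3, 2), (6, 2), (6, 5)}.
Total count |C(F_7)_aff| = 6.


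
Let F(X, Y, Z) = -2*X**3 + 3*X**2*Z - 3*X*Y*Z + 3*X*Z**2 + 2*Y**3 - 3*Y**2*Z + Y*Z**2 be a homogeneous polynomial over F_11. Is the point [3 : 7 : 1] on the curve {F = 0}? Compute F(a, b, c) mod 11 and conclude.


F(3,7,1) ≡ 3 (mod 11); P is NOT on the curve.

Evaluate F(3, 7, 1) term-by-term (mod 11).
  -2*X**3 ↦ -2·27·1·1 = -54
  3*X**2*Z ↦ 3·9·1·1 = 27
  -3*X*Y*Z ↦ -3·3·7·1 = -63
  3*X*Z**2 ↦ 3·3·1·1 = 9
  2*Y**3 ↦ 2·1·343·1 = 686
  -3*Y**2*Z ↦ -3·1·49·1 = -147
  Y*Z**2 ↦ 1·1·7·1 = 7
Sum: F(3, 7, 1) = (-54) + (27) + (-63) + (9) + (686) + (-147) + (7) = 465.
Reducing mod 11: 465 ≡ 3 (mod 11).
Since F(a, b, c) ≡ 3 ≠ 0 (mod 11), P does NOT lie on the curve.


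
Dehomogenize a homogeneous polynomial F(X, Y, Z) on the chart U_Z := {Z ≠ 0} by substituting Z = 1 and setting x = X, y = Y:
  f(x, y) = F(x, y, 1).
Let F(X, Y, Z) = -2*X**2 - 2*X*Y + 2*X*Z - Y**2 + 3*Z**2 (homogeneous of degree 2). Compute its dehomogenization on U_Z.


f(x, y) = -2*x**2 - 2*x*y + 2*x - y**2 + 3

On U_Z we set Z = 1. Each monomial c·X^i·Y^j·Z^k in F becomes c·x^i·y^j·1^k = c·x^i·y^j.
Substituting Z = 1: F(X, Y, 1) = -2*x**2 - 2*x*y + 2*x - y**2 + 3.
Note: deg(f) ≤ deg(F) = 2; strict inequality happens when F is divisible by Z (lost terms).


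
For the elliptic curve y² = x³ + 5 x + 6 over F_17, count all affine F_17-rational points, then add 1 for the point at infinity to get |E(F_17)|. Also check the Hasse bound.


Affine points = {(9, 7), (9, 10), (10, 6), (10, 11), (11, 7), (11, 10), (12, 3), (12, 14), (14, 7), (14, 10), (16, 0)}; affine count = 11; |E(F_17)| = 12.

Discriminant check: Δ ∝ 4a³ + 27b² = 4·5³ + 27·6² = 4·125 + 27·36 ≡ 10 (mod 17). Nonzero ⇒ E is nonsingular.
For each x ∈ F_17, compute rhs = x³ + 5·x + 6 mod 17, then count y ∈ F_17 with y² ≡ rhs.
  x = 0: rhs = 6, matching y values: none (0 points).
  x = 1: rhs = 12, matching y values: none (0 points).
  x = 2: rhs = 7, matching y values: none (0 points).
  x = 3: rhs = 14, matching y values: none (0 points).
  x = 4: rhs = 5, matching y values: none (0 points).
  x = 5: rhs = 3, matching y values: none (0 points).
  x = 6: rhs = 14, matching y values: none (0 points).
  x = 7: rhs = 10, matching y values: none (0 points).
  x = 8: rhs = 14, matching y values: none (0 points).
  x = 9: rhs = 15, matching y values: 7, 10 (2 points).
  x = 10: rhs = 2, matching y values: 6, 11 (2 points).
  x = 11: rhs = 15, matching y values: 7, 10 (2 points).
  x = 12: rhs = 9, matching y values: 3, 14 (2 points).
  x = 13: rhs = 7, matching y values: none (0 points).
  x = 14: rhs = 15, matching y values: 7, 10 (2 points).
  x = 15: rhs = 5, matching y values: none (0 points).
  x = 16: rhs = 0, matching y values: 0 (1 points).
Total affine count: 11.
Full point count |E(F_17)| = 11 + 1 = 12.
Hasse bound: |12 − (17+1)| = |-6| = 6 ≤ 2√17 ≈ 8.2462 ✓.


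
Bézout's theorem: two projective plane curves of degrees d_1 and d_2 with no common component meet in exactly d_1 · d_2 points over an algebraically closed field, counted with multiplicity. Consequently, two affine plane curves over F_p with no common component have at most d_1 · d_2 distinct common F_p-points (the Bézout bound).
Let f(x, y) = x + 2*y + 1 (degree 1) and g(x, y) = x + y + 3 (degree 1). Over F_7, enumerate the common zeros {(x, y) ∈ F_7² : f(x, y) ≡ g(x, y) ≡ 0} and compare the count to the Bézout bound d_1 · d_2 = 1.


Common zeros: {(2, 2)}; count = 1; Bézout bound = 1.

deg(f) = 1, deg(g) = 1, so Bézout bound = 1.
Scan x ∈ F_7. For each x, list the y ∈ F_7 with f(x, y) ≡ 0 and those with g(x, y) ≡ 0 (mod 7); the common zeros in that column are the intersection.
  x = 0: f ≡ 0 at y ∈ {3}; g ≡ 0 at y ∈ {4}; common: ∅.
  x = 1: f ≡ 0 at y ∈ {6}; g ≡ 0 at y ∈ {3}; common: ∅.
  x = 2: f ≡ 0 at y ∈ {2}; g ≡ 0 at y ∈ {2}; common: {2}.
  x = 3: f ≡ 0 at y ∈ {5}; g ≡ 0 at y ∈ {1}; common: ∅.
  x = 4: f ≡ 0 at y ∈ {1}; g ≡ 0 at y ∈ {0}; common: ∅.
  x = 5: f ≡ 0 at y ∈ {4}; g ≡ 0 at y ∈ {6}; common: ∅.
  x = 6: f ≡ 0 at y ∈ {0}; g ≡ 0 at y ∈ {5}; common: ∅.
Collecting: common zeros = {(2, 2)}, so the count is 1.
Comparison with the Bézout bound: 1 ≤ 1 = deg(f)·deg(g), as expected for curves with no common component (the bound is attained).


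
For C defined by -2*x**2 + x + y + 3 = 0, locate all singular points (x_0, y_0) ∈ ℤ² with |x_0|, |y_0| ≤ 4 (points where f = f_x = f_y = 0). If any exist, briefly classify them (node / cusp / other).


No singular points in the scanned grid; C is smooth there.

Compute partial derivatives:
  f_x = 1 - 4*x.
  f_y = 1.
f_y = 1 is a nonzero constant, so f_y never vanishes: no point (x, y) can satisfy f = f_x = f_y = 0. In particular no (x, y) ∈ {−4, ..., 4}² is singular; the curve is smooth.


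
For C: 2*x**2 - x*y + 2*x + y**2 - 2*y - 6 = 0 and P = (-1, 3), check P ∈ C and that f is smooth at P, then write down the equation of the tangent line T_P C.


Tangent line at P: -5*x + 5*y - 20 = 0.

Step 1: f(-1, 3) = 0, so P lies on C.
Step 2: partial derivatives
  f_x(x, y) = 4*x - y + 2, f_y(x, y) = -x + 2*y - 2.
  f_x(P) = -5, f_y(P) = 5 (gradient nonzero, so P is smooth).
Step 3: tangent line at P: -5·(x − -1) + 5·(y − 3) = 0.
Expanding: -5*x + 5*y - 20 = 0.


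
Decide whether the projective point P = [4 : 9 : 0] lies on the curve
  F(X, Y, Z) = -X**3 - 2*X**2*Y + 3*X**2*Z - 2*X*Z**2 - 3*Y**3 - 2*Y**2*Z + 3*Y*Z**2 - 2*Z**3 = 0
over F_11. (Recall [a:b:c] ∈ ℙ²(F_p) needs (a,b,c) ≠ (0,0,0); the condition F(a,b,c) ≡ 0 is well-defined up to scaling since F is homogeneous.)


F(4,9,0) ≡ 2 (mod 11); P is NOT on the curve.

Evaluate F(4, 9, 0) term-by-term (mod 11).
  -X**3 ↦ -1·64·1·1 = -64
  -2*X**2*Y ↦ -2·16·9·1 = -288
  3*X**2*Z ↦ 3·16·1·0 = 0
  -2*X*Z**2 ↦ -2·4·1·0 = 0
  -3*Y**3 ↦ -3·1·729·1 = -2187
  -2*Y**2*Z ↦ -2·1·81·0 = 0
  3*Y*Z**2 ↦ 3·1·9·0 = 0
  -2*Z**3 ↦ -2·1·1·0 = 0
Sum: F(4, 9, 0) = (-64) + (-288) + (0) + (0) + (-2187) + (0) + (0) + (0) = -2539.
Reducing mod 11: -2539 ≡ 2 (mod 11).
Since F(a, b, c) ≡ 2 ≠ 0 (mod 11), P does NOT lie on the curve.


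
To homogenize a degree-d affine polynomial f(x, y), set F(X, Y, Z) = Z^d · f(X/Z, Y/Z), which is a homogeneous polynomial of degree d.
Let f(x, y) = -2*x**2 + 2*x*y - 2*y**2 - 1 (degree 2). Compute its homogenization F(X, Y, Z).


F(X, Y, Z) = -2*X**2 + 2*X*Y - 2*Y**2 - Z**2

deg(f) = 2.
Substitute x = X/Z, y = Y/Z into f, then multiply by Z^2.
  monomial -2·x^2·y^0 ↦ -2·X^2·Y^0·Z^0.
  monomial 2·x^1·y^1 ↦ 2·X^1·Y^1·Z^0.
  monomial -2·x^0·y^2 ↦ -2·X^0·Y^2·Z^0.
  monomial -1·x^0·y^0 ↦ -1·X^0·Y^0·Z^2.
Collecting: F(X, Y, Z) = -2*X**2 + 2*X*Y - 2*Y**2 - Z**2.


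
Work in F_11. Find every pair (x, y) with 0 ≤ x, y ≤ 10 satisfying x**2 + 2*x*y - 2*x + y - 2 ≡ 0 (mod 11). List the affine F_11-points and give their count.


Affine F_11-points: {(0, 2), (1, 1), (2, 7), (3, 3), (4, 3), (6, 0), (7, 0), (8, 7), (9, 2), (10, 1)}; count = 10.

For each of the 121 pairs (x, y) ∈ F_11², evaluate f(x, y) mod 11. Record the zeros.
  x = 0: [0↦9, 1↦10, 2↦0, 3↦1, 4↦2, 5↦3, 6↦4, 7↦5, 8↦6, 9↦7, 10↦8]  zeros at y ∈ {2}
  x = 1: [0↦8, 1↦0, 2↦3, 3↦6, 4↦9, 5↦1, 6↦4, 7↦7, 8↦10, 9↦2, 10↦5]  zeros at y ∈ {1}
  x = 2: [0↦9, 1↦3, 2↦8, 3↦2, 4↦7, 5↦1, 6↦6, 7↦0, 8↦5, 9↦10, 10↦4]  zeros at y ∈ {7}
  x = 3: [0↦1, 1↦8, 2↦4, 3↦0, 4↦7, 5↦3, 6↦10, 7↦6, 8↦2, 9↦9, 10↦5]  zeros at y ∈ {3}
  x = 4: [0↦6, 1↦4, 2↦2, 3↦0, 4↦9, 5↦7, 6↦5, 7↦3, 8↦1, 9↦10, 10↦8]  zeros at y ∈ {3}
  x = 5: [0↦2, 1↦2, 2↦2, 3↦2, 4↦2, 5↦2, 6↦2, 7↦2, 8↦2, 9↦2, 10↦2]  zeros at y ∈ ∅
  x = 6: [0↦0, 1↦2, 2↦4, 3↦6, 4↦8, 5↦10, 6↦1, 7↦3, 8↦5, 9↦7, 10↦9]  zeros at y ∈ {0}
  x = 7: [0↦0, 1↦4, 2↦8, 3↦1, 4↦5, 5↦9, 6↦2, 7↦6, 8↦10, 9↦3, 10↦7]  zeros at y ∈ {0}
  x = 8: [0↦2, 1↦8, 2↦3, 3↦9, 4↦4, 5↦10, 6↦5, 7↦0, 8↦6, 9↦1, 10↦7]  zeros at y ∈ {7}
  x = 9: [0↦6, 1↦3, 2↦0, 3↦8, 4↦5, 5↦2, 6↦10, 7↦7, 8↦4, 9↦1, 10↦9]  zeros at y ∈ {2}
  x = 10: [0↦1, 1↦0, 2↦10, 3↦9, 4↦8, 5↦7, 6↦6, 7↦5, 8↦4, 9↦3, 10↦2]  zeros at y ∈ {1}
Collecting zeros: affine points = {(0, 2), (1, 1), (2, 7), (3, 3), (4, 3), (6, 0), (7, 0), (8, 7), (9, 2), (10, 1)}.
Total count |C(F_11)_aff| = 10.


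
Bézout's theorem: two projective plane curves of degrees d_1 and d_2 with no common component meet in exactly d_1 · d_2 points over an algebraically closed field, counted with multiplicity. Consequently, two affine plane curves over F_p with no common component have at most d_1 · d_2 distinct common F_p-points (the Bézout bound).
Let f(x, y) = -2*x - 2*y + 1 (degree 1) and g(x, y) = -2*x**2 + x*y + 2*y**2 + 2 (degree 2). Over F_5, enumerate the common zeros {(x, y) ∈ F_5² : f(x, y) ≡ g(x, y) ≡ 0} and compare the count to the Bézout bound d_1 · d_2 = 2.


Common zeros: {(0, 3), (1, 2)}; count = 2; Bézout bound = 2.

deg(f) = 1, deg(g) = 2, so Bézout bound = 2.
Scan x ∈ F_5. For each x, list the y ∈ F_5 with f(x, y) ≡ 0 and those with g(x, y) ≡ 0 (mod 5); the common zeros in that column are the intersection.
  x = 0: f ≡ 0 at y ∈ {3}; g ≡ 0 at y ∈ {2, 3}; common: {3}.
  x = 1: f ≡ 0 at y ∈ {2}; g ≡ 0 at y ∈ {0, 2}; common: {2}.
  x = 2: f ≡ 0 at y ∈ {1}; g ≡ 0 at y ∈ ∅; common: ∅.
  x = 3: f ≡ 0 at y ∈ {0}; g ≡ 0 at y ∈ ∅; common: ∅.
  x = 4: f ≡ 0 at y ∈ {4}; g ≡ 0 at y ∈ {0, 3}; common: ∅.
Collecting: common zeros = {(0, 3), (1, 2)}, so the count is 2.
Comparison with the Bézout bound: 2 ≤ 2 = deg(f)·deg(g), as expected for curves with no common component (the bound is attained).


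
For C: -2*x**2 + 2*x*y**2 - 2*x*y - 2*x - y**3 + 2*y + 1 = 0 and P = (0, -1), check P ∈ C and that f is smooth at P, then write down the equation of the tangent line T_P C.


Tangent line at P: 2*x - y - 1 = 0.

Step 1: f(0, -1) = 0, so P lies on C.
Step 2: partial derivatives
  f_x(x, y) = -4*x + 2*y**2 - 2*y - 2, f_y(x, y) = 4*x*y - 2*x - 3*y**2 + 2.
  f_x(P) = 2, f_y(P) = -1 (gradient nonzero, so P is smooth).
Step 3: tangent line at P: 2·(x − 0) + -1·(y − -1) = 0.
Expanding: 2*x - y - 1 = 0.


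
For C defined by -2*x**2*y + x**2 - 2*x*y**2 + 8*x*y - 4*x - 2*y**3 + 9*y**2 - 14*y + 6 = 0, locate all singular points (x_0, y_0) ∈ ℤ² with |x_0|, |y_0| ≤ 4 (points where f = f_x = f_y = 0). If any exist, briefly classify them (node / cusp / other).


Singular points: {(1, 1)}; classification: node.

Compute partial derivatives:
  f_x = -4*x*y + 2*x - 2*y**2 + 8*y - 4.
  f_y = -2*x**2 - 4*x*y + 8*x - 6*y**2 + 18*y - 14.
Scan x_0 ∈ {−4, ..., 4}. For each x_0, f_y(x_0, y) is a polynomial in y; find its integer roots y ∈ {−4, ..., 4}, then test f_x and f at those candidates.
  x = -4: f_y(-4, y) = -6*y**2 + 34*y - 78; no integer root y with |y| ≤ 4.
  x = -3: f_y(-3, y) = -6*y**2 + 30*y - 56; no integer root y with |y| ≤ 4.
  x = -2: f_y(-2, y) = -6*y**2 + 26*y - 38; no integer root y with |y| ≤ 4.
  x = -1: f_y(-1, y) = -6*y**2 + 22*y - 24; no integer root y with |y| ≤ 4.
  x = 0: f_y(0, y) = -6*y**2 + 18*y - 14; no integer root y with |y| ≤ 4.
  x = 1: f_y(1, y) = -6*y**2 + 14*y - 8; vanishes at y ∈ {1}. (1, 1): f_x = 0, f = 0 — SINGULAR.
  x = 2: f_y(2, y) = -6*y**2 + 10*y - 6; no integer root y with |y| ≤ 4.
  x = 3: f_y(3, y) = -6*y**2 + 6*y - 8; no integer root y with |y| ≤ 4.
  x = 4: f_y(4, y) = -6*y**2 + 2*y - 14; no integer root y with |y| ≤ 4.
Only singular point on the grid: (1, 1).
Classify: substitute x = 1 + u, y = 1 + v and expand: f = -2*u**2*v - u**2 - 2*u*v**2 - 2*v**3 + v**2.
No constant or linear terms (consistent with a singular point). Quadratic part: -u**2 + v**2. Cubic part: -2*u**2*v - 2*u*v**2 - 2*v**3.
The quadratic part v**2 - u**2 = (v − u)(v + u) splits into two distinct linear factors, so there are two distinct tangent lines y − 1 = ±(x − 1) — this is a node (ordinary double point).
Classification: node.


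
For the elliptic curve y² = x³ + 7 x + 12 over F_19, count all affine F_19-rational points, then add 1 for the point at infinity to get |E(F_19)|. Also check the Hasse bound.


Affine points = {(1, 1), (1, 18), (4, 3), (4, 16), (5, 1), (5, 18), (6, 2), (6, 17), (7, 9), (7, 10), (9, 5), (9, 14), (12, 0), (13, 1), (13, 18), (14, 2), (14, 17), (17, 3), (17, 16), (18, 2), (18, 17)}; affine count = 21; |E(F_19)| = 22.

Discriminant check: Δ ∝ 4a³ + 27b² = 4·7³ + 27·12² = 4·343 + 27·144 ≡ 16 (mod 19). Nonzero ⇒ E is nonsingular.
For each x ∈ F_19, compute rhs = x³ + 7·x + 12 mod 19, then count y ∈ F_19 with y² ≡ rhs.
  x = 0: rhs = 12, matching y values: none (0 points).
  x = 1: rhs = 1, matching y values: 1, 18 (2 points).
  x = 2: rhs = 15, matching y values: none (0 points).
  x = 3: rhs = 3, matching y values: none (0 points).
  x = 4: rhs = 9, matching y values: 3, 16 (2 points).
  x = 5: rhs = 1, matching y values: 1, 18 (2 points).
  x = 6: rhs = 4, matching y values: 2, 17 (2 points).
  x = 7: rhs = 5, matching y values: 9, 10 (2 points).
  x = 8: rhs = 10, matching y values: none (0 points).
  x = 9: rhs = 6, matching y values: 5, 14 (2 points).
  x = 10: rhs = 18, matching y values: none (0 points).
  x = 11: rhs = 14, matching y values: none (0 points).
  x = 12: rhs = 0, matching y values: 0 (1 points).
  x = 13: rhs = 1, matching y values: 1, 18 (2 points).
  x = 14: rhs = 4, matching y values: 2, 17 (2 points).
  x = 15: rhs = 15, matching y values: none (0 points).
  x = 16: rhs = 2, matching y values: none (0 points).
  x = 17: rhs = 9, matching y values: 3, 16 (2 points).
  x = 18: rhs = 4, matching y values: 2, 17 (2 points).
Total affine count: 21.
Full point count |E(F_19)| = 21 + 1 = 22.
Hasse bound: |22 − (19+1)| = |2| = 2 ≤ 2√19 ≈ 8.7178 ✓.


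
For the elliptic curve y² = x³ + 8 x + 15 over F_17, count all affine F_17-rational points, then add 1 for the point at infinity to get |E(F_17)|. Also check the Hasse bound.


Affine points = {(0, 7), (0, 10), (3, 7), (3, 10), (4, 3), (4, 14), (8, 8), (8, 9), (9, 0), (13, 2), (13, 15), (14, 7), (14, 10), (15, 5), (15, 12)}; affine count = 15; |E(F_17)| = 16.

Discriminant check: Δ ∝ 4a³ + 27b² = 4·8³ + 27·15² = 4·512 + 27·225 ≡ 14 (mod 17). Nonzero ⇒ E is nonsingular.
For each x ∈ F_17, compute rhs = x³ + 8·x + 15 mod 17, then count y ∈ F_17 with y² ≡ rhs.
  x = 0: rhs = 15, matching y values: 7, 10 (2 points).
  x = 1: rhs = 7, matching y values: none (0 points).
  x = 2: rhs = 5, matching y values: none (0 points).
  x = 3: rhs = 15, matching y values: 7, 10 (2 points).
  x = 4: rhs = 9, matching y values: 3, 14 (2 points).
  x = 5: rhs = 10, matching y values: none (0 points).
  x = 6: rhs = 7, matching y values: none (0 points).
  x = 7: rhs = 6, matching y values: none (0 points).
  x = 8: rhs = 13, matching y values: 8, 9 (2 points).
  x = 9: rhs = 0, matching y values: 0 (1 points).
  x = 10: rhs = 7, matching y values: none (0 points).
  x = 11: rhs = 6, matching y values: none (0 points).
  x = 12: rhs = 3, matching y values: none (0 points).
  x = 13: rhs = 4, matching y values: 2, 15 (2 points).
  x = 14: rhs = 15, matching y values: 7, 10 (2 points).
  x = 15: rhs = 8, matching y values: 5, 12 (2 points).
  x = 16: rhs = 6, matching y values: none (0 points).
Total affine count: 15.
Full point count |E(F_17)| = 15 + 1 = 16.
Hasse bound: |16 − (17+1)| = |-2| = 2 ≤ 2√17 ≈ 8.2462 ✓.


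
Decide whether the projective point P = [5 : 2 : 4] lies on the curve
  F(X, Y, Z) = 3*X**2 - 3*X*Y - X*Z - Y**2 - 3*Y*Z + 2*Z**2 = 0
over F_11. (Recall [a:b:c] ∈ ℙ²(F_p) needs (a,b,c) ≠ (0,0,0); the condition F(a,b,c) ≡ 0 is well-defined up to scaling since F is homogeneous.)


F(5,2,4) ≡ 7 (mod 11); P is NOT on the curve.

Evaluate F(5, 2, 4) term-by-term (mod 11).
  3*X**2 ↦ 3·25·1·1 = 75
  -3*X*Y ↦ -3·5·2·1 = -30
  -X*Z ↦ -1·5·1·4 = -20
  -Y**2 ↦ -1·1·4·1 = -4
  -3*Y*Z ↦ -3·1·2·4 = -24
  2*Z**2 ↦ 2·1·1·16 = 32
Sum: F(5, 2, 4) = (75) + (-30) + (-20) + (-4) + (-24) + (32) = 29.
Reducing mod 11: 29 ≡ 7 (mod 11).
Since F(a, b, c) ≡ 7 ≠ 0 (mod 11), P does NOT lie on the curve.


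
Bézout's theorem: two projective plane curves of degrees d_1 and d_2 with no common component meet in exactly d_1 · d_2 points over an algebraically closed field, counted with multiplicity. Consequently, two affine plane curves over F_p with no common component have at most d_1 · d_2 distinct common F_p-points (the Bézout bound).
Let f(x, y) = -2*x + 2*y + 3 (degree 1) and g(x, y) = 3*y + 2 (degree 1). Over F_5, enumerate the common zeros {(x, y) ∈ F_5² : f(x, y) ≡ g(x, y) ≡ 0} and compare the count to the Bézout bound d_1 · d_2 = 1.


Common zeros: {(0, 1)}; count = 1; Bézout bound = 1.

deg(f) = 1, deg(g) = 1, so Bézout bound = 1.
Scan x ∈ F_5. For each x, list the y ∈ F_5 with f(x, y) ≡ 0 and those with g(x, y) ≡ 0 (mod 5); the common zeros in that column are the intersection.
  x = 0: f ≡ 0 at y ∈ {1}; g ≡ 0 at y ∈ {1}; common: {1}.
  x = 1: f ≡ 0 at y ∈ {2}; g ≡ 0 at y ∈ {1}; common: ∅.
  x = 2: f ≡ 0 at y ∈ {3}; g ≡ 0 at y ∈ {1}; common: ∅.
  x = 3: f ≡ 0 at y ∈ {4}; g ≡ 0 at y ∈ {1}; common: ∅.
  x = 4: f ≡ 0 at y ∈ {0}; g ≡ 0 at y ∈ {1}; common: ∅.
Collecting: common zeros = {(0, 1)}, so the count is 1.
Comparison with the Bézout bound: 1 ≤ 1 = deg(f)·deg(g), as expected for curves with no common component (the bound is attained).


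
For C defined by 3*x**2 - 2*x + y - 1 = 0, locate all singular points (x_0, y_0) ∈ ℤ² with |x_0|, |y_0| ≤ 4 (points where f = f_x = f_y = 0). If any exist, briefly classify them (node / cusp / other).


No singular points in the scanned grid; C is smooth there.

Compute partial derivatives:
  f_x = 6*x - 2.
  f_y = 1.
f_y = 1 is a nonzero constant, so f_y never vanishes: no point (x, y) can satisfy f = f_x = f_y = 0. In particular no (x, y) ∈ {−4, ..., 4}² is singular; the curve is smooth.


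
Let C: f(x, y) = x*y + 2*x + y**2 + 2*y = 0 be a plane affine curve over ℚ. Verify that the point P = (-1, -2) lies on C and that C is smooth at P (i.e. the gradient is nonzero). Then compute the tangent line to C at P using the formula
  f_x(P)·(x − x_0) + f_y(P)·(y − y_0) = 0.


Tangent line at P: -3*y - 6 = 0.

Step 1: f(-1, -2) = 0, so P lies on C.
Step 2: partial derivatives
  f_x(x, y) = y + 2, f_y(x, y) = x + 2*y + 2.
  f_x(P) = 0, f_y(P) = -3 (gradient nonzero, so P is smooth).
Step 3: tangent line at P: 0·(x − -1) + -3·(y − -2) = 0.
Expanding: -3*y - 6 = 0.


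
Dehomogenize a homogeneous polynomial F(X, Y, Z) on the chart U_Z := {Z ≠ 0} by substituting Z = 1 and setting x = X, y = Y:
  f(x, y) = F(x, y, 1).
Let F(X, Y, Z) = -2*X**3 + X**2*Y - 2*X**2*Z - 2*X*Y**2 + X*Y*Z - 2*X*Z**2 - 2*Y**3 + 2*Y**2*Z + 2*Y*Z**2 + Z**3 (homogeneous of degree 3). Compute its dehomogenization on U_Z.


f(x, y) = -2*x**3 + x**2*y - 2*x**2 - 2*x*y**2 + x*y - 2*x - 2*y**3 + 2*y**2 + 2*y + 1

On U_Z we set Z = 1. Each monomial c·X^i·Y^j·Z^k in F becomes c·x^i·y^j·1^k = c·x^i·y^j.
Substituting Z = 1: F(X, Y, 1) = -2*x**3 + x**2*y - 2*x**2 - 2*x*y**2 + x*y - 2*x - 2*y**3 + 2*y**2 + 2*y + 1.
Note: deg(f) ≤ deg(F) = 3; strict inequality happens when F is divisible by Z (lost terms).


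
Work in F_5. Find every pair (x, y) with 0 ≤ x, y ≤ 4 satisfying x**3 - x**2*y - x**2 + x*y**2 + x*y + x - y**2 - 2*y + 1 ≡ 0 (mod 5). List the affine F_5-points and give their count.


Affine F_5-points: {(1, 1), (4, 4)}; count = 2.

For each of the 25 pairs (x, y) ∈ F_5², evaluate f(x, y) mod 5. Record the zeros.
  x = 0: [0↦1, 1↦3, 2↦3, 3↦1, 4↦2]  zeros at y ∈ ∅
  x = 1: [0↦2, 1↦0, 2↦3, 3↦1, 4↦4]  zeros at y ∈ {1}
  x = 2: [0↦2, 1↦4, 2↦3, 3↦4, 4↦2]  zeros at y ∈ ∅
  x = 3: [0↦2, 1↦1, 2↦4, 3↦1, 4↦2]  zeros at y ∈ ∅
  x = 4: [0↦3, 1↦2, 2↦2, 3↦3, 4↦0]  zeros at y ∈ {4}
Collecting zeros: affine points = {(1, 1), (4, 4)}.
Total count |C(F_5)_aff| = 2.


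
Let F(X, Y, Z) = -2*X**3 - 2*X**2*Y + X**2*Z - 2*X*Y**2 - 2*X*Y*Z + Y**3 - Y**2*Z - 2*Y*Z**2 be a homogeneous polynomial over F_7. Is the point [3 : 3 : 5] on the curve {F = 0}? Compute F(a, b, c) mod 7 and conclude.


F(3,3,5) ≡ 3 (mod 7); P is NOT on the curve.

Evaluate F(3, 3, 5) term-by-term (mod 7).
  -2*X**3 ↦ -2·27·1·1 = -54
  -2*X**2*Y ↦ -2·9·3·1 = -54
  X**2*Z ↦ 1·9·1·5 = 45
  -2*X*Y**2 ↦ -2·3·9·1 = -54
  -2*X*Y*Z ↦ -2·3·3·5 = -90
  Y**3 ↦ 1·1·27·1 = 27
  -Y**2*Z ↦ -1·1·9·5 = -45
  -2*Y*Z**2 ↦ -2·1·3·25 = -150
Sum: F(3, 3, 5) = (-54) + (-54) + (45) + (-54) + (-90) + (27) + (-45) + (-150) = -375.
Reducing mod 7: -375 ≡ 3 (mod 7).
Since F(a, b, c) ≡ 3 ≠ 0 (mod 7), P does NOT lie on the curve.


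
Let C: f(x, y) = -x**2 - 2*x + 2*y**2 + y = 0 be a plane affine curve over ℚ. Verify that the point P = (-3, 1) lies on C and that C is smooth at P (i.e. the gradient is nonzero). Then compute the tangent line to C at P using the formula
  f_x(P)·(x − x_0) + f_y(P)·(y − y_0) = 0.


Tangent line at P: 4*x + 5*y + 7 = 0.

Step 1: f(-3, 1) = 0, so P lies on C.
Step 2: partial derivatives
  f_x(x, y) = -2*x - 2, f_y(x, y) = 4*y + 1.
  f_x(P) = 4, f_y(P) = 5 (gradient nonzero, so P is smooth).
Step 3: tangent line at P: 4·(x − -3) + 5·(y − 1) = 0.
Expanding: 4*x + 5*y + 7 = 0.


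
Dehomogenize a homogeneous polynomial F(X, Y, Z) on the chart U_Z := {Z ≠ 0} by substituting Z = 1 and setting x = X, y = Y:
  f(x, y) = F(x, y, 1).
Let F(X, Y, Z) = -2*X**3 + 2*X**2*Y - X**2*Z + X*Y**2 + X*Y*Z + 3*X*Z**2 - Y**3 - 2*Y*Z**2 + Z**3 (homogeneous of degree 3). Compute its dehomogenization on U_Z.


f(x, y) = -2*x**3 + 2*x**2*y - x**2 + x*y**2 + x*y + 3*x - y**3 - 2*y + 1

On U_Z we set Z = 1. Each monomial c·X^i·Y^j·Z^k in F becomes c·x^i·y^j·1^k = c·x^i·y^j.
Substituting Z = 1: F(X, Y, 1) = -2*x**3 + 2*x**2*y - x**2 + x*y**2 + x*y + 3*x - y**3 - 2*y + 1.
Note: deg(f) ≤ deg(F) = 3; strict inequality happens when F is divisible by Z (lost terms).


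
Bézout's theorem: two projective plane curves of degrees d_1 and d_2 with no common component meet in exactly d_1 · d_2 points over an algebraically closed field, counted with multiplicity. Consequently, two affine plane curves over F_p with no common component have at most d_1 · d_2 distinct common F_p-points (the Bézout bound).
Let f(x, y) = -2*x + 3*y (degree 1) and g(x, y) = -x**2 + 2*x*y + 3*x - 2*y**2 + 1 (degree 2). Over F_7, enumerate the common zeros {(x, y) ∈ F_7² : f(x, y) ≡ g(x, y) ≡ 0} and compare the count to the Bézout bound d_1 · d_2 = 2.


Common zeros: ∅; count = 0; Bézout bound = 2.

deg(f) = 1, deg(g) = 2, so Bézout bound = 2.
Scan x ∈ F_7. For each x, list the y ∈ F_7 with f(x, y) ≡ 0 and those with g(x, y) ≡ 0 (mod 7); the common zeros in that column are the intersection.
  x = 0: f ≡ 0 at y ∈ {0}; g ≡ 0 at y ∈ {2, 5}; common: ∅.
  x = 1: f ≡ 0 at y ∈ {3}; g ≡ 0 at y ∈ {4}; common: ∅.
  x = 2: f ≡ 0 at y ∈ {6}; g ≡ 0 at y ∈ ∅; common: ∅.
  x = 3: f ≡ 0 at y ∈ {2}; g ≡ 0 at y ∈ {4, 6}; common: ∅.
  x = 4: f ≡ 0 at y ∈ {5}; g ≡ 0 at y ∈ ∅; common: ∅.
  x = 5: f ≡ 0 at y ∈ {1}; g ≡ 0 at y ∈ {6}; common: ∅.
  x = 6: f ≡ 0 at y ∈ {4}; g ≡ 0 at y ∈ {1, 5}; common: ∅.
Collecting: common zeros = ∅, so the count is 0.
Comparison with the Bézout bound: 0 ≤ 2 = deg(f)·deg(g), as expected for curves with no common component (the affine F_7-count falls short of the bound because intersections may lie at infinity, over extension fields, or carry multiplicity).


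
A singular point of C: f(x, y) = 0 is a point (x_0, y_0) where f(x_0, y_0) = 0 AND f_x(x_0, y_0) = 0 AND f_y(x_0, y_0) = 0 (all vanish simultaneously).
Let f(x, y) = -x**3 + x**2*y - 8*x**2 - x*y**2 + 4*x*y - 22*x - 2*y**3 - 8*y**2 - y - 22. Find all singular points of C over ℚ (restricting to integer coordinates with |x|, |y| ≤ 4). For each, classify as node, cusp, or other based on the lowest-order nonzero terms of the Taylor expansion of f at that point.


Singular points: {(-3, -1)}; classification: cusp.

Compute partial derivatives:
  f_x = -3*x**2 + 2*x*y - 16*x - y**2 + 4*y - 22.
  f_y = x**2 - 2*x*y + 4*x - 6*y**2 - 16*y - 1.
Scan x_0 ∈ {−4, ..., 4}. For each x_0, f_y(x_0, y) is a polynomial in y; find its integer roots y ∈ {−4, ..., 4}, then test f_x and f at those candidates.
  x = -4: f_y(-4, y) = -6*y**2 - 8*y - 1; no integer root y with |y| ≤ 4.
  x = -3: f_y(-3, y) = -6*y**2 - 10*y - 4; vanishes at y ∈ {-1}. (-3, -1): f_x = 0, f = 0 — SINGULAR.
  x = -2: f_y(-2, y) = -6*y**2 - 12*y - 5; no integer root y with |y| ≤ 4.
  x = -1: f_y(-1, y) = -6*y**2 - 14*y - 4; vanishes at y ∈ {-2}. (-1, -2): f_x = -17 ≠ 0.
  x = 0: f_y(0, y) = -6*y**2 - 16*y - 1; no integer root y with |y| ≤ 4.
  x = 1: f_y(1, y) = -6*y**2 - 18*y + 4; no integer root y with |y| ≤ 4.
  x = 2: f_y(2, y) = -6*y**2 - 20*y + 11; no integer root y with |y| ≤ 4.
  x = 3: f_y(3, y) = -6*y**2 - 22*y + 20; no integer root y with |y| ≤ 4.
  x = 4: f_y(4, y) = -6*y**2 - 24*y + 31; no integer root y with |y| ≤ 4.
Only singular point on the grid: (-3, -1).
Classify: substitute x = -3 + u, y = -1 + v and expand: f = -u**3 + u**2*v - u*v**2 - 2*v**3 + v**2.
No constant or linear terms (consistent with a singular point). Quadratic part: v**2. Cubic part: -u**3 + u**2*v - u*v**2 - 2*v**3.
The quadratic part v**2 is a perfect square, so there is a single (double) tangent line v = 0, i.e. y = -1. Restricting the cubic part to that line (v = 0) leaves -u**3 ≠ 0, so f is not divisible by v and the branch is v² ≈ u**3 to lowest order — this is a cusp.
Classification: cusp.


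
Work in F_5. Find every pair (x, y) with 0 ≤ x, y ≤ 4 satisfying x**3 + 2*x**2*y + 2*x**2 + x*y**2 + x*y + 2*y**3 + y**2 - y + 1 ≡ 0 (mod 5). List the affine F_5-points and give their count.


Affine F_5-points: {(1, 1), (2, 3), (4, 4)}; count = 3.

For each of the 25 pairs (x, y) ∈ F_5², evaluate f(x, y) mod 5. Record the zeros.
  x = 0: [0↦1, 1↦3, 2↦4, 3↦1, 4↦1]  zeros at y ∈ ∅
  x = 1: [0↦4, 1↦0, 2↦2, 3↦2, 4↦2]  zeros at y ∈ {1}
  x = 2: [0↦2, 1↦1, 2↦3, 3↦0, 4↦4]  zeros at y ∈ {3}
  x = 3: [0↦1, 1↦2, 2↦3, 3↦1, 4↦3]  zeros at y ∈ ∅
  x = 4: [0↦2, 1↦4, 2↦3, 3↦1, 4↦0]  zeros at y ∈ {4}
Collecting zeros: affine points = {(1, 1), (2, 3), (4, 4)}.
Total count |C(F_5)_aff| = 3.


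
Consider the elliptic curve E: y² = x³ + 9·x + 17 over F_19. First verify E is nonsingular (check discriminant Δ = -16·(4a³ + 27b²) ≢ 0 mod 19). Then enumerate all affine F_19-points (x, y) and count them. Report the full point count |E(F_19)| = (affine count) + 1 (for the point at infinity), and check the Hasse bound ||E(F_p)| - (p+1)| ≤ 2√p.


Affine points = {(0, 6), (0, 13), (2, 9), (2, 10), (5, 4), (5, 15), (7, 9), (7, 10), (10, 9), (10, 10), (16, 1), (16, 18), (18, 8), (18, 11)}; affine count = 14; |E(F_19)| = 15.

Discriminant check: Δ ∝ 4a³ + 27b² = 4·9³ + 27·17² = 4·729 + 27·289 ≡ 3 (mod 19). Nonzero ⇒ E is nonsingular.
For each x ∈ F_19, compute rhs = x³ + 9·x + 17 mod 19, then count y ∈ F_19 with y² ≡ rhs.
  x = 0: rhs = 17, matching y values: 6, 13 (2 points).
  x = 1: rhs = 8, matching y values: none (0 points).
  x = 2: rhs = 5, matching y values: 9, 10 (2 points).
  x = 3: rhs = 14, matching y values: none (0 points).
  x = 4: rhs = 3, matching y values: none (0 points).
  x = 5: rhs = 16, matching y values: 4, 15 (2 points).
  x = 6: rhs = 2, matching y values: none (0 points).
  x = 7: rhs = 5, matching y values: 9, 10 (2 points).
  x = 8: rhs = 12, matching y values: none (0 points).
  x = 9: rhs = 10, matching y values: none (0 points).
  x = 10: rhs = 5, matching y values: 9, 10 (2 points).
  x = 11: rhs = 3, matching y values: none (0 points).
  x = 12: rhs = 10, matching y values: none (0 points).
  x = 13: rhs = 13, matching y values: none (0 points).
  x = 14: rhs = 18, matching y values: none (0 points).
  x = 15: rhs = 12, matching y values: none (0 points).
  x = 16: rhs = 1, matching y values: 1, 18 (2 points).
  x = 17: rhs = 10, matching y values: none (0 points).
  x = 18: rhs = 7, matching y values: 8, 11 (2 points).
Total affine count: 14.
Full point count |E(F_19)| = 14 + 1 = 15.
Hasse bound: |15 − (19+1)| = |-5| = 5 ≤ 2√19 ≈ 8.7178 ✓.


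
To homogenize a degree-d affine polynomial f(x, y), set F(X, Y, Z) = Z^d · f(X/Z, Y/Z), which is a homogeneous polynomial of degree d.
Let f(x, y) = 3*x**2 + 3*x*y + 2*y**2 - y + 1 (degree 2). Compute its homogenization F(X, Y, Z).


F(X, Y, Z) = 3*X**2 + 3*X*Y + 2*Y**2 - Y*Z + Z**2

deg(f) = 2.
Substitute x = X/Z, y = Y/Z into f, then multiply by Z^2.
  monomial 3·x^2·y^0 ↦ 3·X^2·Y^0·Z^0.
  monomial 3·x^1·y^1 ↦ 3·X^1·Y^1·Z^0.
  monomial 2·x^0·y^2 ↦ 2·X^0·Y^2·Z^0.
  monomial -1·x^0·y^1 ↦ -1·X^0·Y^1·Z^1.
  monomial 1·x^0·y^0 ↦ 1·X^0·Y^0·Z^2.
Collecting: F(X, Y, Z) = 3*X**2 + 3*X*Y + 2*Y**2 - Y*Z + Z**2.


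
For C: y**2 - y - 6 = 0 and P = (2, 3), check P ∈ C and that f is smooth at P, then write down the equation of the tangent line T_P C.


Tangent line at P: 5*y - 15 = 0.

Step 1: f(2, 3) = 0, so P lies on C.
Step 2: partial derivatives
  f_x(x, y) = 0, f_y(x, y) = 2*y - 1.
  f_x(P) = 0, f_y(P) = 5 (gradient nonzero, so P is smooth).
Step 3: tangent line at P: 0·(x − 2) + 5·(y − 3) = 0.
Expanding: 5*y - 15 = 0.
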